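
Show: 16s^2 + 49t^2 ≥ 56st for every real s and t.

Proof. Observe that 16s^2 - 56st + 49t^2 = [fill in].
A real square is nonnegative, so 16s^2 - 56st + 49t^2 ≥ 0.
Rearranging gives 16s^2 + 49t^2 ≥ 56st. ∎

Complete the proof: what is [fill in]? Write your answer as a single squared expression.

The leading and trailing coefficients are 4^2 and 7^2, and 56 = 2·4·7, so the trinomial is (4s - 7t)^2.
Hence 16s^2 - 56st + 49t^2 ≥ 0.

(4s - 7t)^2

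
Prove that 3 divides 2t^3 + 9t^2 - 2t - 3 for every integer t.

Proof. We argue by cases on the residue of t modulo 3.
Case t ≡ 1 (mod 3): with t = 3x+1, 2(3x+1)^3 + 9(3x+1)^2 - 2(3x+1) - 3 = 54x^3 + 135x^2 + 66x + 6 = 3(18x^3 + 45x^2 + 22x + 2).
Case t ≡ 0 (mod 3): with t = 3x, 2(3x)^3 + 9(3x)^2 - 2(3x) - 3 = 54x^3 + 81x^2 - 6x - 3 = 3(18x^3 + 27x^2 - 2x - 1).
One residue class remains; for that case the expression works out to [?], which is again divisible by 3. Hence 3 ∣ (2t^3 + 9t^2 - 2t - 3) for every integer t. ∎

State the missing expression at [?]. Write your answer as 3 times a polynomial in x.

Only t ≡ 2 (mod 3) is unaccounted for. Put t = 3x+2:
2(3x+2)^3 + 9(3x+2)^2 - 2(3x+2) - 3 expands to 54x^3 + 189x^2 + 174x + 45,
and factoring out 3 leaves 3(18x^3 + 63x^2 + 58x + 15).

3(18x^3 + 63x^2 + 58x + 15)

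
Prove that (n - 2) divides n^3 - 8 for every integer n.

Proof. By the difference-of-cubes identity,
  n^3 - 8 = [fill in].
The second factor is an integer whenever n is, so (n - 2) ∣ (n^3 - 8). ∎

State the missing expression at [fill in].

a^3 - b^3 = (a - b)(a^2 + ab + b^2). With a = n, b = 2:
n^3 - 8 = (n - 2)(n^2 + 2n + 4).

(n - 2)(n^2 + 2n + 4)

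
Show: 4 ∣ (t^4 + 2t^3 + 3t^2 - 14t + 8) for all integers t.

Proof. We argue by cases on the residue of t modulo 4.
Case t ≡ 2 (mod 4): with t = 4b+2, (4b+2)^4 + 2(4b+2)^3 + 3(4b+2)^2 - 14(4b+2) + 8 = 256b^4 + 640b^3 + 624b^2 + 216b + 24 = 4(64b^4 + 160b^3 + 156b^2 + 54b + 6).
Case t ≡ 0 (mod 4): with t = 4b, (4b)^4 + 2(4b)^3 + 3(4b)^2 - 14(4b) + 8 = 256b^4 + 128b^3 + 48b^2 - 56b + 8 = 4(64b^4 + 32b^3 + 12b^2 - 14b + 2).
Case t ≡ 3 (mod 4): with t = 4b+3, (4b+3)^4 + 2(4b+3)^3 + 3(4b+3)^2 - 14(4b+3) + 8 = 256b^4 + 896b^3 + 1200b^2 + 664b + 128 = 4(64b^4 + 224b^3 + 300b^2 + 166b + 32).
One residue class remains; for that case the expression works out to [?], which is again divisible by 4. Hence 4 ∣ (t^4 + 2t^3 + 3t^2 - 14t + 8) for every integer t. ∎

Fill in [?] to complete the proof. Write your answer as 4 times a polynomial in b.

4(64b^4 + 96b^3 + 60b^2 + 2b)

The residues treated are {2, 0, 3}, so the missing case is t ≡ 1 (mod 4); write t = 4b+1.
Then (4b+1)^4 + 2(4b+1)^3 + 3(4b+1)^2 - 14(4b+1) + 8 = 256b^4 + 384b^3 + 240b^2 + 8b = 4(64b^4 + 96b^3 + 60b^2 + 2b).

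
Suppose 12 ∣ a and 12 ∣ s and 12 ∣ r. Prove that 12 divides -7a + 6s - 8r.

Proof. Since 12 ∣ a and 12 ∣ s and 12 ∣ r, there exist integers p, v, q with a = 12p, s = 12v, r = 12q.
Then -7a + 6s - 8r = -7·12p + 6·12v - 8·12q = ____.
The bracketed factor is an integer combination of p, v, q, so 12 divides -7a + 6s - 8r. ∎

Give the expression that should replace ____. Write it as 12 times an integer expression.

12(-7p - 8q + 6v)

Pull the common 12 out of every term: -7·12p + 6·12v - 8·12q = 12(-7p - 8q + 6v).
-7p - 8q + 6v is an integer, which exhibits the divisibility.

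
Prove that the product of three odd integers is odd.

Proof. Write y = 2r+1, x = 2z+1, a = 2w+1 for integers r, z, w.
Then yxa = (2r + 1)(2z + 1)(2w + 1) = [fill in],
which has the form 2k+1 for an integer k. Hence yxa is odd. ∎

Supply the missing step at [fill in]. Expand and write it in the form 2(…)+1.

2(4rwz + 2rw + 2rz + r + 2wz + w + z) + 1

Expanding: (2r + 1)(2z + 1)(2w + 1) = 8rwz + 4rw + 4rz + 2r + 4wz + 2w + 2z + 1.
Every term except the constant is even, so this is 2(4rwz + 2rw + 2rz + r + 2wz + w + z) + 1,
and 4rwz + 2rw + 2rz + r + 2wz + w + z ∈ ℤ gives the required form.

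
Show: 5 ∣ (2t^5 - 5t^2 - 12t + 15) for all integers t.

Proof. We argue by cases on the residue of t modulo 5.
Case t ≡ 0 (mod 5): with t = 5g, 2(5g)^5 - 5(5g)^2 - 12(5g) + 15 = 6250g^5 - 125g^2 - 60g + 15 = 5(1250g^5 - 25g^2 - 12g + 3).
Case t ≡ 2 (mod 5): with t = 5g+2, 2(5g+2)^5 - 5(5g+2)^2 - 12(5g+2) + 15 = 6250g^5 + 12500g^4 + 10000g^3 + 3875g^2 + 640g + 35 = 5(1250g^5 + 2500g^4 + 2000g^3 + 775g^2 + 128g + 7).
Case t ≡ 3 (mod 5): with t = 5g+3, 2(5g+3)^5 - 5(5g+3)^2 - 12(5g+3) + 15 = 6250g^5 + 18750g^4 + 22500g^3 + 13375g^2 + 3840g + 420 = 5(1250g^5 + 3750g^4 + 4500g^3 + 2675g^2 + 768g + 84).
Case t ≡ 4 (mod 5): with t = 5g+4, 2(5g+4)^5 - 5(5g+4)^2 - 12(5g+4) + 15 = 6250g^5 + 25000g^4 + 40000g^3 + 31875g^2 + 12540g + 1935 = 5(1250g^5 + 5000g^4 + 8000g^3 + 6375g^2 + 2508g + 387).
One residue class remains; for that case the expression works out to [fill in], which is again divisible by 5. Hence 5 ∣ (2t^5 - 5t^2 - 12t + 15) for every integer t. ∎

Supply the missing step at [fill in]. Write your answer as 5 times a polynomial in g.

5(1250g^5 + 1250g^4 + 500g^3 + 75g^2 - 12g)

The residues treated are {0, 2, 3, 4}, so the missing case is t ≡ 1 (mod 5); write t = 5g+1.
Then 2(5g+1)^5 - 5(5g+1)^2 - 12(5g+1) + 15 = 6250g^5 + 6250g^4 + 2500g^3 + 375g^2 - 60g = 5(1250g^5 + 1250g^4 + 500g^3 + 75g^2 - 12g).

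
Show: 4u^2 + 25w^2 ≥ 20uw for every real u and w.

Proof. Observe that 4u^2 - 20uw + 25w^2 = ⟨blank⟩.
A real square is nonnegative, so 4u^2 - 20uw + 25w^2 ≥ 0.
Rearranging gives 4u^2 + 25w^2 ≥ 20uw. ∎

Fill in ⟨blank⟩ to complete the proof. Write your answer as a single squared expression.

(2u - 5w)^2

4u^2 - 20uw + 25w^2 is a perfect-square trinomial: the outer terms are (2u)^2 and (5w)^2, and the cross term is -2·2u·5w.
So 4u^2 - 20uw + 25w^2 = (2u - 5w)^2 ≥ 0.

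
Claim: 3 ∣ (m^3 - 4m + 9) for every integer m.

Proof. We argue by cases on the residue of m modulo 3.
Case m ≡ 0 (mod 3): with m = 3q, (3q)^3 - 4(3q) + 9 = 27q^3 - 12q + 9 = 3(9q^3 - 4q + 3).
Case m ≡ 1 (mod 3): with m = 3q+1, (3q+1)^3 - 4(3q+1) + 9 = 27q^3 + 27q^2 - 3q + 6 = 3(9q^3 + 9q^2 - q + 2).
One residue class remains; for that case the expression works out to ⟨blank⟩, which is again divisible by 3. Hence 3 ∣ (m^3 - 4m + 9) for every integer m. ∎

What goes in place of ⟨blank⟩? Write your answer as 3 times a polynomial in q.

3(9q^3 + 18q^2 + 8q + 3)

The residues treated are {0, 1}, so the missing case is m ≡ 2 (mod 3); write m = 3q+2.
Then (3q+2)^3 - 4(3q+2) + 9 = 27q^3 + 54q^2 + 24q + 9 = 3(9q^3 + 18q^2 + 8q + 3).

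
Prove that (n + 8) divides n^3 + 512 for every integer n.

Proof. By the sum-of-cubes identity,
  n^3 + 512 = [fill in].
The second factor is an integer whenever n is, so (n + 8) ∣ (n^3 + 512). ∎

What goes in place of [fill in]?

(n + 8)(n^2 - 8n + 64)

a^3 + b^3 = (a + b)(a^2 - ab + b^2). With a = n, b = 8:
n^3 + 512 = (n + 8)(n^2 - 8n + 64).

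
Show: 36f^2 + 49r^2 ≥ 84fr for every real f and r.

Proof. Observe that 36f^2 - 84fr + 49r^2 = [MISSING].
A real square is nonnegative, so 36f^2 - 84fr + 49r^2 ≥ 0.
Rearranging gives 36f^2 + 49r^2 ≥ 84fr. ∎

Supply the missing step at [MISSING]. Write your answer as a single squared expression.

36f^2 - 84fr + 49r^2 is a perfect-square trinomial: the outer terms are (6f)^2 and (7r)^2, and the cross term is -2·6f·7r.
So 36f^2 - 84fr + 49r^2 = (6f - 7r)^2 ≥ 0.

(6f - 7r)^2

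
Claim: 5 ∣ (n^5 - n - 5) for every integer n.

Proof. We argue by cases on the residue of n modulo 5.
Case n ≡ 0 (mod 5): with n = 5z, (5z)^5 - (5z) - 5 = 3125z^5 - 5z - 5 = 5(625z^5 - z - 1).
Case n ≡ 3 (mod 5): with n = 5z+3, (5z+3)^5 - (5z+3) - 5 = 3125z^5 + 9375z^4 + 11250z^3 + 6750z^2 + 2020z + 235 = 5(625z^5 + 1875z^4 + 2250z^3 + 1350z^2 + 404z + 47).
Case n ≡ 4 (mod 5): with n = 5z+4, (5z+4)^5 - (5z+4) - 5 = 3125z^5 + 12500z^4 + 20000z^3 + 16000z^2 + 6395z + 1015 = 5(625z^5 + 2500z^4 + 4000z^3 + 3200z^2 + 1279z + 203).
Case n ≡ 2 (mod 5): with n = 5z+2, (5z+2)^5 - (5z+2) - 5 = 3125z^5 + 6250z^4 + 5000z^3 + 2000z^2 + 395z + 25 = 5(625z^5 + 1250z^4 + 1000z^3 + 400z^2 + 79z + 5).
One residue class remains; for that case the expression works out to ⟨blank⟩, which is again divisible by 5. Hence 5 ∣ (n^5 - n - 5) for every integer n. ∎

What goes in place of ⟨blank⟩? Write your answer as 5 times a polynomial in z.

5(625z^5 + 625z^4 + 250z^3 + 50z^2 + 4z - 1)

The residues treated are {0, 3, 4, 2}, so the missing case is n ≡ 1 (mod 5); write n = 5z+1.
Then (5z+1)^5 - (5z+1) - 5 = 3125z^5 + 3125z^4 + 1250z^3 + 250z^2 + 20z - 5 = 5(625z^5 + 625z^4 + 250z^3 + 50z^2 + 4z - 1).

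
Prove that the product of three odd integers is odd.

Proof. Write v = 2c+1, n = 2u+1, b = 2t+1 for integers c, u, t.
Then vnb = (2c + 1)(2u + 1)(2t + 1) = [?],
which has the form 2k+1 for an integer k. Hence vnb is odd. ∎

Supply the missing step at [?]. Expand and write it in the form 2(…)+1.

Expanding: (2c + 1)(2u + 1)(2t + 1) = 8ctu + 4ct + 4cu + 2c + 4tu + 2t + 2u + 1.
Every term except the constant is even, so this is 2(4ctu + 2ct + 2cu + c + 2tu + t + u) + 1,
and 4ctu + 2ct + 2cu + c + 2tu + t + u ∈ ℤ gives the required form.

2(4ctu + 2ct + 2cu + c + 2tu + t + u) + 1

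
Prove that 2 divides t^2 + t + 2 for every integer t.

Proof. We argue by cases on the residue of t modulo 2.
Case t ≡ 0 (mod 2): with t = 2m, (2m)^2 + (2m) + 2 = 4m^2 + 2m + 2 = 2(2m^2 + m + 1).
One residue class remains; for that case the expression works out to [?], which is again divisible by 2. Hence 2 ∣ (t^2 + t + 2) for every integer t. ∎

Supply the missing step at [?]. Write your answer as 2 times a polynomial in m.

2(2m^2 + 3m + 2)

Only t ≡ 1 (mod 2) is unaccounted for. Put t = 2m+1:
(2m+1)^2 + (2m+1) + 2 expands to 4m^2 + 6m + 4,
and factoring out 2 leaves 2(2m^2 + 3m + 2).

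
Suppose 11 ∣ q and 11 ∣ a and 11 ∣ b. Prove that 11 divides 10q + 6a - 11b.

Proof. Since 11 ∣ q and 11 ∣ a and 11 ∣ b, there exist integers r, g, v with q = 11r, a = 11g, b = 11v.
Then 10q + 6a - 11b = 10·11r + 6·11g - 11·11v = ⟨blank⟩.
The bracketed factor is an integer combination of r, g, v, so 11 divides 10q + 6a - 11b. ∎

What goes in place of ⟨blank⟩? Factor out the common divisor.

11(6g + 10r - 11v)

Each term has a factor of 11: 10·11r + 6·11g - 11·11v = 11·(6g + 10r - 11v).
Since 6g + 10r - 11v is an integer, 11 ∣ (10q + 6a - 11b).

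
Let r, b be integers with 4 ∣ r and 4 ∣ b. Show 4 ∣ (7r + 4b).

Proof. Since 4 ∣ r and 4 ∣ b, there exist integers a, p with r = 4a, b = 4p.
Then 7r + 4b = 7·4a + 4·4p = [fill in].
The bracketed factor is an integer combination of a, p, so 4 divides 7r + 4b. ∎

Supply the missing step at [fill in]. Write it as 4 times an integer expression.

Each term has a factor of 4: 7·4a + 4·4p = 4·(7a + 4p).
Since 7a + 4p is an integer, 4 ∣ (7r + 4b).

4(7a + 4p)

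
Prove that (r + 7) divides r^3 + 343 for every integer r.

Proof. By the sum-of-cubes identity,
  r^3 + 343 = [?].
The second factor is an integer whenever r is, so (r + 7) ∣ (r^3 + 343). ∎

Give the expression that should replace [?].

Polynomial division of r^3 + 343 by r + 7 leaves remainder 0 and quotient r^2 - 7r + 49.
Hence r^3 + 343 = (r + 7)(r^2 - 7r + 49).

(r + 7)(r^2 - 7r + 49)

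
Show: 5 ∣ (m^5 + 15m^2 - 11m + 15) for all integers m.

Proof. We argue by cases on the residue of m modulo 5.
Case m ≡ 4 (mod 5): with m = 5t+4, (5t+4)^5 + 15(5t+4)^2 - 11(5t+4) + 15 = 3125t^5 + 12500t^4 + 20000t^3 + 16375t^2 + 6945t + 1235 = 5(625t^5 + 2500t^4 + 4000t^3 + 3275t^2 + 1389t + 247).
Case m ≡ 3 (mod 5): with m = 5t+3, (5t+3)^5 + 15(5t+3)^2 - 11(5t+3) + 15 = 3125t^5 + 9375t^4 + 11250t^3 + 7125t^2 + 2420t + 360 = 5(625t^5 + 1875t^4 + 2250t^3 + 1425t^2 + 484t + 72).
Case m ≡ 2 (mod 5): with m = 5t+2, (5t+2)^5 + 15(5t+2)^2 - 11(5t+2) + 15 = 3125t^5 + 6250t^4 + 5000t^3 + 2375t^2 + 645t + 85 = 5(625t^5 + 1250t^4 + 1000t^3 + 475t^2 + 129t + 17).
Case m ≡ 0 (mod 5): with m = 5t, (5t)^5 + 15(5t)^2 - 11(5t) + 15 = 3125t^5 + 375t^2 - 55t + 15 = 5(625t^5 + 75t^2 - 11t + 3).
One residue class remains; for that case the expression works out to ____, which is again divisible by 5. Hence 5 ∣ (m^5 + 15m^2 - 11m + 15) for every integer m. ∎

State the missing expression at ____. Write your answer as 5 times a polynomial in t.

5(625t^5 + 625t^4 + 250t^3 + 125t^2 + 24t + 4)

The residues treated are {4, 3, 2, 0}, so the missing case is m ≡ 1 (mod 5); write m = 5t+1.
Then (5t+1)^5 + 15(5t+1)^2 - 11(5t+1) + 15 = 3125t^5 + 3125t^4 + 1250t^3 + 625t^2 + 120t + 20 = 5(625t^5 + 625t^4 + 250t^3 + 125t^2 + 24t + 4).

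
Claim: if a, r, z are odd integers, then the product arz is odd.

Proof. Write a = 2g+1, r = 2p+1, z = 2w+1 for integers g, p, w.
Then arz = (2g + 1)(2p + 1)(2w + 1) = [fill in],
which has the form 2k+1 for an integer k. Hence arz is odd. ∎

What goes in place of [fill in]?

(2g + 1)(2p + 1)(2w + 1) = 8gpw + 4gp + 4gw + 2g + 4pw + 2p + 2w + 1
= 2(4gpw + 2gp + 2gw + g + 2pw + p + w) + 1.
Since 4gpw + 2gp + 2gw + g + 2pw + p + w is an integer, the product is of the form 2k+1 for an integer k.

2(4gpw + 2gp + 2gw + g + 2pw + p + w) + 1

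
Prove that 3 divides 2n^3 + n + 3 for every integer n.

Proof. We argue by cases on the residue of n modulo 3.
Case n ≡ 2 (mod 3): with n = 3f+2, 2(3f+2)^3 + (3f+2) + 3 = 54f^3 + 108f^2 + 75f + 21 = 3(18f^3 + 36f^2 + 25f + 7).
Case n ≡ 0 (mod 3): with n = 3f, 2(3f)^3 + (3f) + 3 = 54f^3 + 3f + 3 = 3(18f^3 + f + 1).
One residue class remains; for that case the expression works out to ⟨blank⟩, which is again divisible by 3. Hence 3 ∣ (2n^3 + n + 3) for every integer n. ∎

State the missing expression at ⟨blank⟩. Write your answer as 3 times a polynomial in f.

Only n ≡ 1 (mod 3) is unaccounted for. Put n = 3f+1:
2(3f+1)^3 + (3f+1) + 3 expands to 54f^3 + 54f^2 + 21f + 6,
and factoring out 3 leaves 3(18f^3 + 18f^2 + 7f + 2).

3(18f^3 + 18f^2 + 7f + 2)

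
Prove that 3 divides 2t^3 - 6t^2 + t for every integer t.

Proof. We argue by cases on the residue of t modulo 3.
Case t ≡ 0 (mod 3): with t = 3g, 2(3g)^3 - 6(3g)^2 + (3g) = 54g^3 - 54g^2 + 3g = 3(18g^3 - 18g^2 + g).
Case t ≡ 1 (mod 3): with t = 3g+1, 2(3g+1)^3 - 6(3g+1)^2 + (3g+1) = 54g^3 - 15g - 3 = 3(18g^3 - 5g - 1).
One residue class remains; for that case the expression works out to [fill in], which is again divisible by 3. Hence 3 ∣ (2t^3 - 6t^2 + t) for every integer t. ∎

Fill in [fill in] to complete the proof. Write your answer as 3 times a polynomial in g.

3(18g^3 + 18g^2 + g - 2)

The residues treated are {0, 1}, so the missing case is t ≡ 2 (mod 3); write t = 3g+2.
Then 2(3g+2)^3 - 6(3g+2)^2 + (3g+2) = 54g^3 + 54g^2 + 3g - 6 = 3(18g^3 + 18g^2 + g - 2).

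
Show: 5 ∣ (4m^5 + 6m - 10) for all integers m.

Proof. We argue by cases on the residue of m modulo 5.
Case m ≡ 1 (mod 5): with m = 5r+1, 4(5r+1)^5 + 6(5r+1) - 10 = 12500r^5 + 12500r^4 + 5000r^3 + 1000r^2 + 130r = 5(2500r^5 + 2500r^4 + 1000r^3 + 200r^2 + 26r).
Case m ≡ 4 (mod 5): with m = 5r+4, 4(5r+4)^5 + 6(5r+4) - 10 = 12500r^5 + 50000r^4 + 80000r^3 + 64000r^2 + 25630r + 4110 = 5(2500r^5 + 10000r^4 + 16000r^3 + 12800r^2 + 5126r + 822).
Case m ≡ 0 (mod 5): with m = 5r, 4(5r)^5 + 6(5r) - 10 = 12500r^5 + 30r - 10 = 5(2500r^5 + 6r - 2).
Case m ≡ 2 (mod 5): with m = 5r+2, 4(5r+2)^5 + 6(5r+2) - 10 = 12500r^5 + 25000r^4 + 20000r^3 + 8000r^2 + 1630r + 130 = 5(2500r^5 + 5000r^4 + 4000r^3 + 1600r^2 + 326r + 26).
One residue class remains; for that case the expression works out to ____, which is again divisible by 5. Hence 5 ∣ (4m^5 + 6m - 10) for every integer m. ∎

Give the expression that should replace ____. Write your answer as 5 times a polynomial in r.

5(2500r^5 + 7500r^4 + 9000r^3 + 5400r^2 + 1626r + 196)

Only m ≡ 3 (mod 5) is unaccounted for. Put m = 5r+3:
4(5r+3)^5 + 6(5r+3) - 10 expands to 12500r^5 + 37500r^4 + 45000r^3 + 27000r^2 + 8130r + 980,
and factoring out 5 leaves 5(2500r^5 + 7500r^4 + 9000r^3 + 5400r^2 + 1626r + 196).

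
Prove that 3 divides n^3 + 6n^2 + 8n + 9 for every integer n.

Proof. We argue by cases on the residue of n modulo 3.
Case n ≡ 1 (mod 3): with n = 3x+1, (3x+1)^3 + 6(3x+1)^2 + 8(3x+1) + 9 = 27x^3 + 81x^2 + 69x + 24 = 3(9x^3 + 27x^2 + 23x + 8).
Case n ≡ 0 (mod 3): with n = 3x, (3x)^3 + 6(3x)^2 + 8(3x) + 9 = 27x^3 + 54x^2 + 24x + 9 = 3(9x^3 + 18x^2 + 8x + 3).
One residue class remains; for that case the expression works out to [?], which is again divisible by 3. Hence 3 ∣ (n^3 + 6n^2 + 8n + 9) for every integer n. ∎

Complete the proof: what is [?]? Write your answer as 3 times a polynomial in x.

Only n ≡ 2 (mod 3) is unaccounted for. Put n = 3x+2:
(3x+2)^3 + 6(3x+2)^2 + 8(3x+2) + 9 expands to 27x^3 + 108x^2 + 132x + 57,
and factoring out 3 leaves 3(9x^3 + 36x^2 + 44x + 19).

3(9x^3 + 36x^2 + 44x + 19)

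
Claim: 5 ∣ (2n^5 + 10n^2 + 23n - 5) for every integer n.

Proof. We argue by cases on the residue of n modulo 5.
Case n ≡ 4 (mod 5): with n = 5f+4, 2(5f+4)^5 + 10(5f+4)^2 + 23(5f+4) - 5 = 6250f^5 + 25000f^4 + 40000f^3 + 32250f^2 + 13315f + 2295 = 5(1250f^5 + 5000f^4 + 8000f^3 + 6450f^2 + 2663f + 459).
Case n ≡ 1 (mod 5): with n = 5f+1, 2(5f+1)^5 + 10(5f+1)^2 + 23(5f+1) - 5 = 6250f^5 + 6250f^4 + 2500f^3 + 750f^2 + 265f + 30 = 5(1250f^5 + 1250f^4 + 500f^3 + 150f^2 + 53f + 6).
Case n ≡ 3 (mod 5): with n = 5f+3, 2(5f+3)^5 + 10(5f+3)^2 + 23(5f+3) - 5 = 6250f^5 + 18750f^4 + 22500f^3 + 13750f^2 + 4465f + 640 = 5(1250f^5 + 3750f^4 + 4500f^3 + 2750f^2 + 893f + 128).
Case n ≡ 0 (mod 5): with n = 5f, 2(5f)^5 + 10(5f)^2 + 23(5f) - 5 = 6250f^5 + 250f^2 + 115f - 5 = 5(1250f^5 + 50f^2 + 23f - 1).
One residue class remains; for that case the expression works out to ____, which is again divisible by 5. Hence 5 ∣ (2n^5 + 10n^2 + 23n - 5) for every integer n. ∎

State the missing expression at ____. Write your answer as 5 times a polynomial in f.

Only n ≡ 2 (mod 5) is unaccounted for. Put n = 5f+2:
2(5f+2)^5 + 10(5f+2)^2 + 23(5f+2) - 5 expands to 6250f^5 + 12500f^4 + 10000f^3 + 4250f^2 + 1115f + 145,
and factoring out 5 leaves 5(1250f^5 + 2500f^4 + 2000f^3 + 850f^2 + 223f + 29).

5(1250f^5 + 2500f^4 + 2000f^3 + 850f^2 + 223f + 29)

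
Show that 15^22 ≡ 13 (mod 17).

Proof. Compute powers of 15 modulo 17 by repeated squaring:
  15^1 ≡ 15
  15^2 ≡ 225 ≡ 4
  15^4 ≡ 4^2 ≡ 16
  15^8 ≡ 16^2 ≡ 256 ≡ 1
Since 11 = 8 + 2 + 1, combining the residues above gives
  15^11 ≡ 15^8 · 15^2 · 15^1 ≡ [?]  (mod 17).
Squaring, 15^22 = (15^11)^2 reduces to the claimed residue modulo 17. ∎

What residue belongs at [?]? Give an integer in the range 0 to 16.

15^8 · 15^2 · 15^1 ≡ 1 · 4 · 15 = 60.
60 mod 17 = 9, so 15^11 ≡ 9 (mod 17).

9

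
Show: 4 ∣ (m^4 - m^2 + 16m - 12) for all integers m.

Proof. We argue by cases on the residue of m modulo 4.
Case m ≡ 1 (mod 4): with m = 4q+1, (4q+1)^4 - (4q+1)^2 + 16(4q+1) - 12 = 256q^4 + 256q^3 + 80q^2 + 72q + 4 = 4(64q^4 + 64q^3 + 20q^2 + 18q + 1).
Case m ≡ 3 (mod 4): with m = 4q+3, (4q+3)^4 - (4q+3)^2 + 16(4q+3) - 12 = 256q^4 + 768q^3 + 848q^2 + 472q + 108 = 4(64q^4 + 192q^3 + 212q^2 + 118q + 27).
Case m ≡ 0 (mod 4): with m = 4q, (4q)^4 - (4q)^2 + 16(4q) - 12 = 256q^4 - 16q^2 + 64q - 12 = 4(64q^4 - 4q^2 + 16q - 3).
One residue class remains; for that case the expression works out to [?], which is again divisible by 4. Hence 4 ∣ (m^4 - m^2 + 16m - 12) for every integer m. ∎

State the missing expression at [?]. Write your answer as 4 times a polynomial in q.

The residues treated are {1, 3, 0}, so the missing case is m ≡ 2 (mod 4); write m = 4q+2.
Then (4q+2)^4 - (4q+2)^2 + 16(4q+2) - 12 = 256q^4 + 512q^3 + 368q^2 + 176q + 32 = 4(64q^4 + 128q^3 + 92q^2 + 44q + 8).

4(64q^4 + 128q^3 + 92q^2 + 44q + 8)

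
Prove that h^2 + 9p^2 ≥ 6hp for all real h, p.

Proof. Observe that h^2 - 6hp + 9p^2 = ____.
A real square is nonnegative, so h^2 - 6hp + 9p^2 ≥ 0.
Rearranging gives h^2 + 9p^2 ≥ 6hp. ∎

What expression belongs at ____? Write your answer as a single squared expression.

The leading and trailing coefficients are 1^2 and 3^2, and 6 = 2·1·3, so the trinomial is (h - 3p)^2.
Hence h^2 - 6hp + 9p^2 ≥ 0.

(h - 3p)^2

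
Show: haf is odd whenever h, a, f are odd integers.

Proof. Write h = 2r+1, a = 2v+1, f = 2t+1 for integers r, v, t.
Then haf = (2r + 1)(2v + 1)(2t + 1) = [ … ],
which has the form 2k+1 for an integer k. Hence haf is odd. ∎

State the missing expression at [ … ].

2(4rtv + 2rt + 2rv + r + 2tv + t + v) + 1

Expanding: (2r + 1)(2v + 1)(2t + 1) = 8rtv + 4rt + 4rv + 2r + 4tv + 2t + 2v + 1.
Every term except the constant is even, so this is 2(4rtv + 2rt + 2rv + r + 2tv + t + v) + 1,
and 4rtv + 2rt + 2rv + r + 2tv + t + v ∈ ℤ gives the required form.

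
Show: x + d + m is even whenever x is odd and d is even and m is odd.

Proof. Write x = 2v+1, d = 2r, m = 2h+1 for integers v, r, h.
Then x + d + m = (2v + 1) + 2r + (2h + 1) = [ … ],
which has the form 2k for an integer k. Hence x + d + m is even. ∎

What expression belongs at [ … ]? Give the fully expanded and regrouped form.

2(h + r + v + 1)

(2v + 1) + 2r + (2h + 1) = 2h + 2r + 2v + 2
= 2(h + r + v + 1).
Since h + r + v + 1 is an integer, the sum is of the form 2k for an integer k.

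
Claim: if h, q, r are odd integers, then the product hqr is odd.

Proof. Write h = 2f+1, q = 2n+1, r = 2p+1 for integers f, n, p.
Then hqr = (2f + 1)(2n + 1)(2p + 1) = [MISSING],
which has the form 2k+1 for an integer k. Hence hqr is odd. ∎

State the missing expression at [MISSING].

2(4fnp + 2fn + 2fp + f + 2np + n + p) + 1

(2f + 1)(2n + 1)(2p + 1) = 8fnp + 4fn + 4fp + 2f + 4np + 2n + 2p + 1
= 2(4fnp + 2fn + 2fp + f + 2np + n + p) + 1.
Since 4fnp + 2fn + 2fp + f + 2np + n + p is an integer, the product is of the form 2k+1 for an integer k.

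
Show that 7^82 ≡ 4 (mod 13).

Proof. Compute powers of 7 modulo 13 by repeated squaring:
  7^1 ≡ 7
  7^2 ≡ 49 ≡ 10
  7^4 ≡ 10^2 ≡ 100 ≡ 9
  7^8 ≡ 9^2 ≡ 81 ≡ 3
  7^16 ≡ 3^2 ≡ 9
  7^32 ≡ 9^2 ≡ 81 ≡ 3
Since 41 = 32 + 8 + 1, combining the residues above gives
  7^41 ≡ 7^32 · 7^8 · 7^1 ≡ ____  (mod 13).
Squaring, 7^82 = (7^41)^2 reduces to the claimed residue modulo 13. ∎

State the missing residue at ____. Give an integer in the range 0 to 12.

Multiply the listed residues: 3 · 3 · 7 = 9 → 63.
Reducing modulo 13: 63 = 4·13 + 11, so 7^41 ≡ 11.

11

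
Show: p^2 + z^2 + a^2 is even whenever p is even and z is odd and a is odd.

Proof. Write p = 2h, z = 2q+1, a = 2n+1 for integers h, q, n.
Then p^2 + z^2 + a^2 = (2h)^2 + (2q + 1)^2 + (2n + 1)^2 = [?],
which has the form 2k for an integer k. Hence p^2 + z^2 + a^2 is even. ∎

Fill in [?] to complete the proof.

2(2h^2 + 2n^2 + 2n + 2q^2 + 2q + 1)

(2h)^2 + (2q + 1)^2 + (2n + 1)^2 = 4h^2 + 4n^2 + 4n + 4q^2 + 4q + 2
= 2(2h^2 + 2n^2 + 2n + 2q^2 + 2q + 1).
Since 2h^2 + 2n^2 + 2n + 2q^2 + 2q + 1 is an integer, the sum of squares is of the form 2k for an integer k.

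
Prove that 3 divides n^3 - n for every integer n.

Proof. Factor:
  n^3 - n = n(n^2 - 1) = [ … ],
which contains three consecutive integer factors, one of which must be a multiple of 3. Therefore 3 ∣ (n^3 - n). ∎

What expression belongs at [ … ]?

n(n^2 - 1) = n(n - 1)(n + 1) = (n - 1)n(n + 1).
These three factors are consecutive integers, so their product is divisible by 3.

(n - 1)n(n + 1)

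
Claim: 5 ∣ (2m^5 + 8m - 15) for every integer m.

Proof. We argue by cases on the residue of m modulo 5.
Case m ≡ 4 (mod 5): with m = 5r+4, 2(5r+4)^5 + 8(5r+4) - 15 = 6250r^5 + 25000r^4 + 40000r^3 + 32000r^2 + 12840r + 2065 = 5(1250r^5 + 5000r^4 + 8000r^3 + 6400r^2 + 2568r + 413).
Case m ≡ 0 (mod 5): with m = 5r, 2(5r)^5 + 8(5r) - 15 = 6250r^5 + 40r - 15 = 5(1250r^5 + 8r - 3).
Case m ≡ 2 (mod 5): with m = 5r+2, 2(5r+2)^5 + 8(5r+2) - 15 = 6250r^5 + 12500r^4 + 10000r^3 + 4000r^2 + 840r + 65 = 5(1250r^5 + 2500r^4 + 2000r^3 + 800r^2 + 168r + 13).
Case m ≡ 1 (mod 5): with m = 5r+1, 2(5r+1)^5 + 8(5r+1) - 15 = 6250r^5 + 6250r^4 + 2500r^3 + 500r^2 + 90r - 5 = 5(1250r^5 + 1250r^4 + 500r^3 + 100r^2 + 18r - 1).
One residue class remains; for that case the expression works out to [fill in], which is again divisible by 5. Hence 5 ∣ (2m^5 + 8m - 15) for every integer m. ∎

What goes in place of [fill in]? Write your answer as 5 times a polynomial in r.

The residues treated are {4, 0, 2, 1}, so the missing case is m ≡ 3 (mod 5); write m = 5r+3.
Then 2(5r+3)^5 + 8(5r+3) - 15 = 6250r^5 + 18750r^4 + 22500r^3 + 13500r^2 + 4090r + 495 = 5(1250r^5 + 3750r^4 + 4500r^3 + 2700r^2 + 818r + 99).

5(1250r^5 + 3750r^4 + 4500r^3 + 2700r^2 + 818r + 99)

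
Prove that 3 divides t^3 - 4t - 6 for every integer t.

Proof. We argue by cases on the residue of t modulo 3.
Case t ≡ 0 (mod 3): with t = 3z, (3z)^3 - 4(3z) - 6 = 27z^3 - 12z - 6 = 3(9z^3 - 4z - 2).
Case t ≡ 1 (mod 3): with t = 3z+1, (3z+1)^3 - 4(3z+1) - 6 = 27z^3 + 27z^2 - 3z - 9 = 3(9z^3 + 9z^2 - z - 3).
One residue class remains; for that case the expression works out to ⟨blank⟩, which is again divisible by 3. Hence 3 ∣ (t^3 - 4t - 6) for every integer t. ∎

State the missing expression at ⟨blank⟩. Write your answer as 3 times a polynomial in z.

3(9z^3 + 18z^2 + 8z - 2)

The residues treated are {0, 1}, so the missing case is t ≡ 2 (mod 3); write t = 3z+2.
Then (3z+2)^3 - 4(3z+2) - 6 = 27z^3 + 54z^2 + 24z - 6 = 3(9z^3 + 18z^2 + 8z - 2).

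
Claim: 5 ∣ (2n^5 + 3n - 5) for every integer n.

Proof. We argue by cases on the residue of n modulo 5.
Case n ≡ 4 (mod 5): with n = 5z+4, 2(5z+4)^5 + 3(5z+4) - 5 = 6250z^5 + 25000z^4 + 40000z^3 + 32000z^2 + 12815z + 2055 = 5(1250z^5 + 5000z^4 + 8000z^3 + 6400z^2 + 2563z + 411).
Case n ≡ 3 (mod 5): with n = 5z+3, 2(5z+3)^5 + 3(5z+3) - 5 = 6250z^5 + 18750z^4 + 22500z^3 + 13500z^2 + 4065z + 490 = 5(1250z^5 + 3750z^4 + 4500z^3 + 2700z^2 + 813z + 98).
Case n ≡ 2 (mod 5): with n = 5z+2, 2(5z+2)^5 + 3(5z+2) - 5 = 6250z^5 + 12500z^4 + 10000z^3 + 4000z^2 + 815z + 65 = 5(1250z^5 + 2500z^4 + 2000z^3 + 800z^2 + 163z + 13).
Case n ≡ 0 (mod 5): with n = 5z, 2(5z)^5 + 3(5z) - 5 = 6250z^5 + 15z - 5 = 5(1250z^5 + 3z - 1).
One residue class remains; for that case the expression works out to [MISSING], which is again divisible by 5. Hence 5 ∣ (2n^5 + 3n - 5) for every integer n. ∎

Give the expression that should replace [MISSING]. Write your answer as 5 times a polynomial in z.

5(1250z^5 + 1250z^4 + 500z^3 + 100z^2 + 13z)

Only n ≡ 1 (mod 5) is unaccounted for. Put n = 5z+1:
2(5z+1)^5 + 3(5z+1) - 5 expands to 6250z^5 + 6250z^4 + 2500z^3 + 500z^2 + 65z,
and factoring out 5 leaves 5(1250z^5 + 1250z^4 + 500z^3 + 100z^2 + 13z).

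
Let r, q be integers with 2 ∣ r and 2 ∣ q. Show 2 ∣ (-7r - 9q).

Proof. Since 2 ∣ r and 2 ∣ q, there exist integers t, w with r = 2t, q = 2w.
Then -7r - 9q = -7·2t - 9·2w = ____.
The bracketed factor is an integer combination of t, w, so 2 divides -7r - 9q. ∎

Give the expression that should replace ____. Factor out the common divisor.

Pull the common 2 out of every term: -7·2t - 9·2w = 2(-7t - 9w).
-7t - 9w is an integer, which exhibits the divisibility.

2(-7t - 9w)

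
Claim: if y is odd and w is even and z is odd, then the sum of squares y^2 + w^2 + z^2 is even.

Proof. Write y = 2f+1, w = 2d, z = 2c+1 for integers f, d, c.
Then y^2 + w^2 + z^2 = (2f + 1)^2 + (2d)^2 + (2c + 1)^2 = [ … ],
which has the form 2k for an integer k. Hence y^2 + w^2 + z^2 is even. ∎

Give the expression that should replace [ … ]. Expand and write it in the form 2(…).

2(2c^2 + 2c + 2d^2 + 2f^2 + 2f + 1)

Expanding: (2f + 1)^2 + (2d)^2 + (2c + 1)^2 = 4c^2 + 4c + 4d^2 + 4f^2 + 4f + 2.
Every term is even; pulling out the factor of 2 gives 2(2c^2 + 2c + 2d^2 + 2f^2 + 2f + 1).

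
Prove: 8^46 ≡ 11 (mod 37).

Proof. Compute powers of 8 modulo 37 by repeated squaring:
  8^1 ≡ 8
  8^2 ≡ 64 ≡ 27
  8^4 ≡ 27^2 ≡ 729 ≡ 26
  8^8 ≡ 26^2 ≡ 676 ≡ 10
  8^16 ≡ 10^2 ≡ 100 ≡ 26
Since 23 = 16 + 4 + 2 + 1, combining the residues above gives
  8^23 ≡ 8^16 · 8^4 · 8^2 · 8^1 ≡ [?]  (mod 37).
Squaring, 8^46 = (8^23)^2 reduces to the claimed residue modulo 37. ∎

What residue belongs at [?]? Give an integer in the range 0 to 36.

Multiply the listed residues: 26 · 26 · 27 · 8 = 676 → 18252 → 146016.
Reducing modulo 37: 146016 = 3946·37 + 14, so 8^23 ≡ 14.

14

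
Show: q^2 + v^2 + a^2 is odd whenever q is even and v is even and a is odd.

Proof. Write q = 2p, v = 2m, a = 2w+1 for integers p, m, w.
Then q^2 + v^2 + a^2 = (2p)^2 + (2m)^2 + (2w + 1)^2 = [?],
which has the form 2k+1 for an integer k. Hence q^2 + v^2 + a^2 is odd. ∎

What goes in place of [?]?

(2p)^2 + (2m)^2 + (2w + 1)^2 = 4m^2 + 4p^2 + 4w^2 + 4w + 1
= 2(2m^2 + 2p^2 + 2w^2 + 2w) + 1.
Since 2m^2 + 2p^2 + 2w^2 + 2w is an integer, the sum of squares is of the form 2k+1 for an integer k.

2(2m^2 + 2p^2 + 2w^2 + 2w) + 1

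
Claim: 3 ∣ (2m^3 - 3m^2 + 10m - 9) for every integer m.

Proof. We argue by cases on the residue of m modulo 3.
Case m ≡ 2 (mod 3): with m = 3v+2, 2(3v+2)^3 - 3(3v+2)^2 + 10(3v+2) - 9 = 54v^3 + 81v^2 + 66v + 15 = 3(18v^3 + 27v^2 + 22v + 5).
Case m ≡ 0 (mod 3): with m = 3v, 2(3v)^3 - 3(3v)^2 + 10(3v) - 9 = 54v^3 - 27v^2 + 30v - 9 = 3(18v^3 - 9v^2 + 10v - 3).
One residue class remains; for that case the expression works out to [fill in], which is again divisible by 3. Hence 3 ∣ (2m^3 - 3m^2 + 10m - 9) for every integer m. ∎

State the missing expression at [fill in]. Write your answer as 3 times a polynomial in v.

The residues treated are {2, 0}, so the missing case is m ≡ 1 (mod 3); write m = 3v+1.
Then 2(3v+1)^3 - 3(3v+1)^2 + 10(3v+1) - 9 = 54v^3 + 27v^2 + 30v = 3(18v^3 + 9v^2 + 10v).

3(18v^3 + 9v^2 + 10v)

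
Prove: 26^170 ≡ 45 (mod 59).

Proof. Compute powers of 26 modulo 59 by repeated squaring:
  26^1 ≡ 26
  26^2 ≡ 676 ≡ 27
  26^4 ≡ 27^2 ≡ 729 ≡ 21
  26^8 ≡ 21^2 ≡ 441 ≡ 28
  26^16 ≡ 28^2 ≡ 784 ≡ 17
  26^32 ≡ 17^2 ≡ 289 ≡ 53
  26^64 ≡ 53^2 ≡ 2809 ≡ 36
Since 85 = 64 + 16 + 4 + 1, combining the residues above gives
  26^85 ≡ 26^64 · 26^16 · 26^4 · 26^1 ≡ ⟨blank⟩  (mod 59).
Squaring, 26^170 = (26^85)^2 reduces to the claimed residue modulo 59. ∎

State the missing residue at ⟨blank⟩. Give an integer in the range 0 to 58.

35

26^64 · 26^16 · 26^4 · 26^1 ≡ 36 · 17 · 21 · 26 = 334152.
334152 mod 59 = 35, so 26^85 ≡ 35 (mod 59).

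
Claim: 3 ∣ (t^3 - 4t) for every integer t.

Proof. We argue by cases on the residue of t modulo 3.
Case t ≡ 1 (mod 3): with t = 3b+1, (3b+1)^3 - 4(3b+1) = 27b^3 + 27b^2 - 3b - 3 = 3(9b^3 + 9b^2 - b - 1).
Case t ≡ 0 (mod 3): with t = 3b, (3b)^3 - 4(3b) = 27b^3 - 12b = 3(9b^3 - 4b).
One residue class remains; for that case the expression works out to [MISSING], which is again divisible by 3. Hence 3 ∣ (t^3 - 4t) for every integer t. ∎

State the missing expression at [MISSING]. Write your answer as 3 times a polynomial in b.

3(9b^3 + 18b^2 + 8b)

Only t ≡ 2 (mod 3) is unaccounted for. Put t = 3b+2:
(3b+2)^3 - 4(3b+2) expands to 27b^3 + 54b^2 + 24b,
and factoring out 3 leaves 3(9b^3 + 18b^2 + 8b).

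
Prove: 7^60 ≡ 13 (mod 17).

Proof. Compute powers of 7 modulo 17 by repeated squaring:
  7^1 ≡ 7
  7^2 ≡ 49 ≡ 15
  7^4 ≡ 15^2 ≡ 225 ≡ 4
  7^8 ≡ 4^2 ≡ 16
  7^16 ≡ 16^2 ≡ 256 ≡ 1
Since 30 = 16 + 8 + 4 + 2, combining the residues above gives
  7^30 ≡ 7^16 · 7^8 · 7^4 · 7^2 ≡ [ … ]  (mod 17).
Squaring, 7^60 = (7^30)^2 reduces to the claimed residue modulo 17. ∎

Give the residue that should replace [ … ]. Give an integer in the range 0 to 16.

Multiply the listed residues: 1 · 16 · 4 · 15 = 16 → 64 → 960.
Reducing modulo 17: 960 = 56·17 + 8, so 7^30 ≡ 8.

8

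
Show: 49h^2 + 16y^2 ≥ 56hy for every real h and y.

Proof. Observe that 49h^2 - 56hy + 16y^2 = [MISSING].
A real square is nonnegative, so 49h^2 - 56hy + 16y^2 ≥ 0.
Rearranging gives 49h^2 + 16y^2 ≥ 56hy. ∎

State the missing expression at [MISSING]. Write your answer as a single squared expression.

(7h - 4y)^2

49h^2 - 56hy + 16y^2 is a perfect-square trinomial: the outer terms are (7h)^2 and (4y)^2, and the cross term is -2·7h·4y.
So 49h^2 - 56hy + 16y^2 = (7h - 4y)^2 ≥ 0.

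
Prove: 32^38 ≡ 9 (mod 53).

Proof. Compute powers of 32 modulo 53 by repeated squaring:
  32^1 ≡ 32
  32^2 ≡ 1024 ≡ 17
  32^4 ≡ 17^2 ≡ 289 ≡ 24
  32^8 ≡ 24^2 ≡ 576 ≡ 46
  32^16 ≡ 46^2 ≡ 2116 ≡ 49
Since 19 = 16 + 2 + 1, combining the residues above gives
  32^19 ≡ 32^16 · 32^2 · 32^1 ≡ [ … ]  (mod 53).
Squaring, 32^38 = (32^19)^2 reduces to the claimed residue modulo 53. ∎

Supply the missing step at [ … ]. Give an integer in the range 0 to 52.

32^16 · 32^2 · 32^1 ≡ 49 · 17 · 32 = 26656.
26656 mod 53 = 50, so 32^19 ≡ 50 (mod 53).

50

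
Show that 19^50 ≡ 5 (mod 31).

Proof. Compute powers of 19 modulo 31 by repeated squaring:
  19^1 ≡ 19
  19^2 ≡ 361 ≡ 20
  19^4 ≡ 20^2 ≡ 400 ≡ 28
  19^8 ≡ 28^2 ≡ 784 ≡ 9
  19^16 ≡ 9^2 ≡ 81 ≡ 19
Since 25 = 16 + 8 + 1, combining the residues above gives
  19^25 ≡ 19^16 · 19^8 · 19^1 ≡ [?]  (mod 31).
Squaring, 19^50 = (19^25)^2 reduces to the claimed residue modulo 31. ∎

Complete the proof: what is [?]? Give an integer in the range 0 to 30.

25

19^16 · 19^8 · 19^1 ≡ 19 · 9 · 19 = 3249.
3249 mod 31 = 25, so 19^25 ≡ 25 (mod 31).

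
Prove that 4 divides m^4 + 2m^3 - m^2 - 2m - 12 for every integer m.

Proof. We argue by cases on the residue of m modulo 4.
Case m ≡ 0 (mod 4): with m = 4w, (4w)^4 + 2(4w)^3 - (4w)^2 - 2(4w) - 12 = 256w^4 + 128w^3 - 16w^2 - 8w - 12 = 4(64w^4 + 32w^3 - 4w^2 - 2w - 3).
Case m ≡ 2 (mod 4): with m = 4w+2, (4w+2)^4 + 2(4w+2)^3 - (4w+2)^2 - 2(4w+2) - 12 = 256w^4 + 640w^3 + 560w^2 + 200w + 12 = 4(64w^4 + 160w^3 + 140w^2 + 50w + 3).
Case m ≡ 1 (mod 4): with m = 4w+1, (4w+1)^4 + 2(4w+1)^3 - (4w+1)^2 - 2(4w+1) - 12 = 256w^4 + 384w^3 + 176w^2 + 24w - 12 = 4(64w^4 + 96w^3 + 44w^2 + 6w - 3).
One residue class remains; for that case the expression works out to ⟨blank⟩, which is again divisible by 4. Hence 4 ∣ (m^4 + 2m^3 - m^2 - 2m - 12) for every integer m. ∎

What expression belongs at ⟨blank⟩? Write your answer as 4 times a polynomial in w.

4(64w^4 + 224w^3 + 284w^2 + 154w + 27)

The residues treated are {0, 2, 1}, so the missing case is m ≡ 3 (mod 4); write m = 4w+3.
Then (4w+3)^4 + 2(4w+3)^3 - (4w+3)^2 - 2(4w+3) - 12 = 256w^4 + 896w^3 + 1136w^2 + 616w + 108 = 4(64w^4 + 224w^3 + 284w^2 + 154w + 27).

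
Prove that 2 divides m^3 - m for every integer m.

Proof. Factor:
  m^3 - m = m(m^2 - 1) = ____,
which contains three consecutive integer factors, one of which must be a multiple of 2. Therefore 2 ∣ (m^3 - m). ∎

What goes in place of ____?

m(m^2 - 1) = m(m - 1)(m + 1) = (m - 1)m(m + 1).
These three factors are consecutive integers, so their product is divisible by 2.

(m - 1)m(m + 1)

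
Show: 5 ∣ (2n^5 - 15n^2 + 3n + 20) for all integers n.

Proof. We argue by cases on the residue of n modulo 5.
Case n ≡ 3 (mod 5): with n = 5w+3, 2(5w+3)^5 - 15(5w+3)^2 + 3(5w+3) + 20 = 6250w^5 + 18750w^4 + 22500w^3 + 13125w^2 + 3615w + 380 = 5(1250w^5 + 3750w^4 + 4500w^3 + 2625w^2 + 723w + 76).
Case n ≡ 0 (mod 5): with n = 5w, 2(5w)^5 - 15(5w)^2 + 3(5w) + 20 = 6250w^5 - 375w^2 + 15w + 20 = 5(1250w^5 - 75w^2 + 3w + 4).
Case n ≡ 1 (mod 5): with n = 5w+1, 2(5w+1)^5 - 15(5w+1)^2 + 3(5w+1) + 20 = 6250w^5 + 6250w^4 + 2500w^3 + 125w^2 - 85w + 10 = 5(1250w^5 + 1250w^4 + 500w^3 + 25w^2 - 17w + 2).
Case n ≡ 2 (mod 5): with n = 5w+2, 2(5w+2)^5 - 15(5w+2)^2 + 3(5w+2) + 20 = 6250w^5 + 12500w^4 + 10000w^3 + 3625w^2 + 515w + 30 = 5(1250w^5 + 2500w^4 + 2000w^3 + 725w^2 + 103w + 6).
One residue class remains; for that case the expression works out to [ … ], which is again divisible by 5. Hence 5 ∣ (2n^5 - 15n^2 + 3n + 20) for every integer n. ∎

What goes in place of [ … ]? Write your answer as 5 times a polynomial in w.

The residues treated are {3, 0, 1, 2}, so the missing case is n ≡ 4 (mod 5); write n = 5w+4.
Then 2(5w+4)^5 - 15(5w+4)^2 + 3(5w+4) + 20 = 6250w^5 + 25000w^4 + 40000w^3 + 31625w^2 + 12215w + 1840 = 5(1250w^5 + 5000w^4 + 8000w^3 + 6325w^2 + 2443w + 368).

5(1250w^5 + 5000w^4 + 8000w^3 + 6325w^2 + 2443w + 368)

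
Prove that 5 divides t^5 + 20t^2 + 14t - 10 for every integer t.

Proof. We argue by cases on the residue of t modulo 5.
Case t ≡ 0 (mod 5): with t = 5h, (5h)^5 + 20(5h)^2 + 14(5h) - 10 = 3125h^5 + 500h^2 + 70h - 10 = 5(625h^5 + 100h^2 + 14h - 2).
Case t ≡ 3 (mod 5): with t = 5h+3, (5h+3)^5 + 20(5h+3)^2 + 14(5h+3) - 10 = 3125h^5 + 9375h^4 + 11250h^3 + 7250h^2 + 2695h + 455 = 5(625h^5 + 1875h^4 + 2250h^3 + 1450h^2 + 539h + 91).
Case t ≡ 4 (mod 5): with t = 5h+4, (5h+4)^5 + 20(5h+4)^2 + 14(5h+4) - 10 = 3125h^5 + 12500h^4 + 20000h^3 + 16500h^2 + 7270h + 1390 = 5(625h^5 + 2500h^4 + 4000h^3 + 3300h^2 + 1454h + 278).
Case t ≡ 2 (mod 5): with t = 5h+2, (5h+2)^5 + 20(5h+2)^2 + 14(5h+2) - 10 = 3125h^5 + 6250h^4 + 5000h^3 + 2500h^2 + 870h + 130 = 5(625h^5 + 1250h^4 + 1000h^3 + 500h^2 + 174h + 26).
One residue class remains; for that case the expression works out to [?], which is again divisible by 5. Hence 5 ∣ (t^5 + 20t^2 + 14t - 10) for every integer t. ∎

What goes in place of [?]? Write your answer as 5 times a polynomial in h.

The residues treated are {0, 3, 4, 2}, so the missing case is t ≡ 1 (mod 5); write t = 5h+1.
Then (5h+1)^5 + 20(5h+1)^2 + 14(5h+1) - 10 = 3125h^5 + 3125h^4 + 1250h^3 + 750h^2 + 295h + 25 = 5(625h^5 + 625h^4 + 250h^3 + 150h^2 + 59h + 5).

5(625h^5 + 625h^4 + 250h^3 + 150h^2 + 59h + 5)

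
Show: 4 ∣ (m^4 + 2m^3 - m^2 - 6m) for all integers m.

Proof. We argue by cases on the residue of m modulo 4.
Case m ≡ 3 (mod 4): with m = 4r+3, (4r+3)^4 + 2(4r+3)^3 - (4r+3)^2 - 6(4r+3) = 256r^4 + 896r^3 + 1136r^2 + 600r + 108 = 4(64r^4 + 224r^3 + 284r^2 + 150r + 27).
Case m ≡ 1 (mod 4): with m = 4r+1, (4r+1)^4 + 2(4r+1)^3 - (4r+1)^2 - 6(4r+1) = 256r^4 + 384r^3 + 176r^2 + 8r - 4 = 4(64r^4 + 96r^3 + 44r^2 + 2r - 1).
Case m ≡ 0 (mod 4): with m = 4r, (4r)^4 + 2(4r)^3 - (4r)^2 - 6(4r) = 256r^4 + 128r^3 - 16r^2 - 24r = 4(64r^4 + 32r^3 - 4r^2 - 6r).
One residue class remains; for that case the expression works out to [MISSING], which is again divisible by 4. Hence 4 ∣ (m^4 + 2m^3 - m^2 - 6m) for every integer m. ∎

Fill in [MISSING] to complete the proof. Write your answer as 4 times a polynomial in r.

4(64r^4 + 160r^3 + 140r^2 + 46r + 4)

Only m ≡ 2 (mod 4) is unaccounted for. Put m = 4r+2:
(4r+2)^4 + 2(4r+2)^3 - (4r+2)^2 - 6(4r+2) expands to 256r^4 + 640r^3 + 560r^2 + 184r + 16,
and factoring out 4 leaves 4(64r^4 + 160r^3 + 140r^2 + 46r + 4).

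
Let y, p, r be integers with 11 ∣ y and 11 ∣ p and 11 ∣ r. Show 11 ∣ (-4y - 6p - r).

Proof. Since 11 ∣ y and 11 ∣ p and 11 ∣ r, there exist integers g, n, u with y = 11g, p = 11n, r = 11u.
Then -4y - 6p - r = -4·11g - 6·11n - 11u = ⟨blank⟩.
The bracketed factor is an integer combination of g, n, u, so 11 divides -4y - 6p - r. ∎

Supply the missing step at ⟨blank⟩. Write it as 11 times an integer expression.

Each term has a factor of 11: -4·11g - 6·11n - 11u = 11·(-4g - 6n - u).
Since -4g - 6n - u is an integer, 11 ∣ (-4y - 6p - r).

11(-4g - 6n - u)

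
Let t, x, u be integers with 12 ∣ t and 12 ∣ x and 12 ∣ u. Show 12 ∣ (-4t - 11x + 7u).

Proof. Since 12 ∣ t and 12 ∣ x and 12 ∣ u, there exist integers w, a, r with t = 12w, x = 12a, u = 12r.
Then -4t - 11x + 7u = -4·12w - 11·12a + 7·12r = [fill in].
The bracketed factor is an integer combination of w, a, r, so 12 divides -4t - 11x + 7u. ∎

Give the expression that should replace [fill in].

Pull the common 12 out of every term: -4·12w - 11·12a + 7·12r = 12(-11a + 7r - 4w).
-11a + 7r - 4w is an integer, which exhibits the divisibility.

12(-11a + 7r - 4w)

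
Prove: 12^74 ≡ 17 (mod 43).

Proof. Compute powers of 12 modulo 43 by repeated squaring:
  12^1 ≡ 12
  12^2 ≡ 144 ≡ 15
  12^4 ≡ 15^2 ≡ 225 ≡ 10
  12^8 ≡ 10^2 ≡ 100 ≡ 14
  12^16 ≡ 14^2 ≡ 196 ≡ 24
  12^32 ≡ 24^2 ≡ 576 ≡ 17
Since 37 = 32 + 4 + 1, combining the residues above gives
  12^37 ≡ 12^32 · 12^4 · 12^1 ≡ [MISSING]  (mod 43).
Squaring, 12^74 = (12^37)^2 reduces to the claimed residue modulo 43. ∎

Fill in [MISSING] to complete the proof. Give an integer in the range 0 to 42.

Multiply the listed residues: 17 · 10 · 12 = 170 → 2040.
Reducing modulo 43: 2040 = 47·43 + 19, so 12^37 ≡ 19.

19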